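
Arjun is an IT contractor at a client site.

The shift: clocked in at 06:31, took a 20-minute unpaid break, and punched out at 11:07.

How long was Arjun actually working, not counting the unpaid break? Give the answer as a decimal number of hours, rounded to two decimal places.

4.27 hours

The shift: 06:31–11:07 = 4 h 36 min; less 20 min break → 4 h 16 min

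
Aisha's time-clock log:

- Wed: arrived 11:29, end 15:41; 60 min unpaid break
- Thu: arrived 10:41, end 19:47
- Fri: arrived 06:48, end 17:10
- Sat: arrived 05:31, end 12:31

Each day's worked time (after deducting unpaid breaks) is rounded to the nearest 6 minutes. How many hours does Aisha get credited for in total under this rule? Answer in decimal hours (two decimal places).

Wed: 11:29–15:41 = 4 h 12 min − 60 min = 3 h 12 min → rounds to 3 h 12 min
Thu: 10:41–19:47 = 9 h 6 min → rounds to 9 h 6 min
Fri: 06:48–17:10 = 10 h 22 min → rounds to 10 h 24 min
Sat: 05:31–12:31 = 7 h 0 min → rounds to 7 h 0 min
Total credited: 29 h 42 min.

29.70 hours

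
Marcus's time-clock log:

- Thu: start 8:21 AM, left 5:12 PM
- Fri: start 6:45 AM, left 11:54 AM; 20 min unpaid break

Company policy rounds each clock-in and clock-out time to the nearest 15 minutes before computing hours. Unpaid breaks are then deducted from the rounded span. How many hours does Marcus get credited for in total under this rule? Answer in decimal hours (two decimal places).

Thu: in 8:21 AM→8:15 AM, out 5:12 PM→5:15 PM; 9 h 0 min
Fri: in 6:45 AM→6:45 AM, out 11:54 AM→12:00 PM; 5 h 15 min − 20 min = 4 h 55 min
Total credited: 13 h 55 min.

13.92 hours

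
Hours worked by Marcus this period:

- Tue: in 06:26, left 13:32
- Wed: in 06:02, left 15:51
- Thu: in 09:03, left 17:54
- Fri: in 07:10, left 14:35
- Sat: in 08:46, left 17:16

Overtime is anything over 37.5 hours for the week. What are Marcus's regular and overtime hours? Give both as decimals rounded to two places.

Tue: 06:26–13:32 = 7 h 6 min
Wed: 06:02–15:51 = 9 h 49 min
Thu: 09:03–17:54 = 8 h 51 min
Fri: 07:10–14:35 = 7 h 25 min
Sat: 08:46–17:16 = 8 h 30 min
Total worked: 41 h 41 min = 41.68 h.
Threshold 37.5 h → overtime 4 h 11 min, regular 37 h 30 min.

Regular 37.50 hours, overtime 4.18 hours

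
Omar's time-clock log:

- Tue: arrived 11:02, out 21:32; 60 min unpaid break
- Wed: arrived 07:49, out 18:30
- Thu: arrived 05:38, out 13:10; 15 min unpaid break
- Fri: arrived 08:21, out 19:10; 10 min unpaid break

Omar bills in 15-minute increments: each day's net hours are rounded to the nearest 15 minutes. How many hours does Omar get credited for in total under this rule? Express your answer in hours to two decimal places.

Tue: 11:02–21:32 = 10 h 30 min − 60 min = 9 h 30 min → rounds to 9 h 30 min
Wed: 07:49–18:30 = 10 h 41 min → rounds to 10 h 45 min
Thu: 05:38–13:10 = 7 h 32 min − 15 min = 7 h 17 min → rounds to 7 h 15 min
Fri: 08:21–19:10 = 10 h 49 min − 10 min = 10 h 39 min → rounds to 10 h 45 min
Total credited: 38 h 15 min.

38.25 hours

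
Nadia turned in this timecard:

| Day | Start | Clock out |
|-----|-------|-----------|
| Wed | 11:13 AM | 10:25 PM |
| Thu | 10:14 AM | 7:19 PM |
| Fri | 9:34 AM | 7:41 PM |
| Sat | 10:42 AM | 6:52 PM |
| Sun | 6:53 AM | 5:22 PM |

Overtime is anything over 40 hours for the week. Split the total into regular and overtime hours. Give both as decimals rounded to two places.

Regular 40.00 hours, overtime 9.05 hours

Wed: 11:13 AM–10:25 PM = 11 h 12 min
Thu: 10:14 AM–7:19 PM = 9 h 5 min
Fri: 9:34 AM–7:41 PM = 10 h 7 min
Sat: 10:42 AM–6:52 PM = 8 h 10 min
Sun: 6:53 AM–5:22 PM = 10 h 29 min
Total worked: 49 h 3 min = 49.05 h.
Threshold 40 h → overtime 9 h 3 min, regular 40 h 0 min.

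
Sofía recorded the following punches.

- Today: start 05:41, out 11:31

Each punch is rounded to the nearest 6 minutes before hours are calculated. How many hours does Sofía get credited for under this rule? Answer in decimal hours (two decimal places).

Today: in 05:41→05:42, out 11:31→11:30; 5 h 48 min

5.80 hours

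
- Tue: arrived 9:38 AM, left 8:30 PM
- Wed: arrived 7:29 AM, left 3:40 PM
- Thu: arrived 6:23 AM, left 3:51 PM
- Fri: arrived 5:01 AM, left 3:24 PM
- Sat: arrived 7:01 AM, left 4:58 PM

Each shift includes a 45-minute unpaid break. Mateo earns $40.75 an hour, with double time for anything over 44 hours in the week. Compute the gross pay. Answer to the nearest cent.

Tue: 9:38 AM–8:30 PM = 10 h 52 min; less 45 min break → 10 h 7 min
Wed: 7:29 AM–3:40 PM = 8 h 11 min; less 45 min break → 7 h 26 min
Thu: 6:23 AM–3:51 PM = 9 h 28 min; less 45 min break → 8 h 43 min
Fri: 5:01 AM–3:24 PM = 10 h 23 min; less 45 min break → 9 h 38 min
Sat: 7:01 AM–4:58 PM = 9 h 57 min; less 45 min break → 9 h 12 min
Total worked: 45 h 6 min = 2706 min.
Regular 44 h 0 min = 2640 min at $40.75/h; overtime 1 h 6 min = 66 min at $81.50/h.
Pay = (2640 × $40.75 + 66 × $81.50) ÷ 60 = $1882.65.

$1882.65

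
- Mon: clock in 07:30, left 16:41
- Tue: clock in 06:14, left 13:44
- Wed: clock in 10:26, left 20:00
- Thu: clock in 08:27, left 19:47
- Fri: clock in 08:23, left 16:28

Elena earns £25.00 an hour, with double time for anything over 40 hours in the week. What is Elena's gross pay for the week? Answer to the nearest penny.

Mon: 07:30–16:41 = 9 h 11 min
Tue: 06:14–13:44 = 7 h 30 min
Wed: 10:26–20:00 = 9 h 34 min
Thu: 08:27–19:47 = 11 h 20 min
Fri: 08:23–16:28 = 8 h 5 min
Total worked: 45 h 40 min = 2740 min.
Regular 40 h 0 min = 2400 min at £25.00/h; overtime 5 h 40 min = 340 min at £50.00/h.
Pay = (2400 × £25.00 + 340 × £50.00) ÷ 60 = £1283.33.

£1283.33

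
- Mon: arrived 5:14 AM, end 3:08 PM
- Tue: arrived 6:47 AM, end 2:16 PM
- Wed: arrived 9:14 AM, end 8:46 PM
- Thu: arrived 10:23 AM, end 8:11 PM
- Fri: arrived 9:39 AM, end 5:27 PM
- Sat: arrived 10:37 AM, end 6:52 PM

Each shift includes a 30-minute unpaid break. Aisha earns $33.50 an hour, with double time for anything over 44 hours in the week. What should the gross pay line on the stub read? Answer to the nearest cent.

Mon: 5:14 AM–3:08 PM = 9 h 54 min; less 30 min break → 9 h 24 min
Tue: 6:47 AM–2:16 PM = 7 h 29 min; less 30 min break → 6 h 59 min
Wed: 9:14 AM–8:46 PM = 11 h 32 min; less 30 min break → 11 h 2 min
Thu: 10:23 AM–8:11 PM = 9 h 48 min; less 30 min break → 9 h 18 min
Fri: 9:39 AM–5:27 PM = 7 h 48 min; less 30 min break → 7 h 18 min
Sat: 10:37 AM–6:52 PM = 8 h 15 min; less 30 min break → 7 h 45 min
Total worked: 51 h 46 min = 3106 min.
Regular 44 h 0 min = 2640 min at $33.50/h; overtime 7 h 46 min = 466 min at $67.00/h.
Pay = (2640 × $33.50 + 466 × $67.00) ÷ 60 = $1994.37.

$1994.37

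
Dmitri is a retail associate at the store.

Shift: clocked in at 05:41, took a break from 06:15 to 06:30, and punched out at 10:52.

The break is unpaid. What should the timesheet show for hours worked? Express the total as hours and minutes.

4 h 56 min

Shift: 05:41–10:52 = 5 h 11 min; less 15 min break → 4 h 56 min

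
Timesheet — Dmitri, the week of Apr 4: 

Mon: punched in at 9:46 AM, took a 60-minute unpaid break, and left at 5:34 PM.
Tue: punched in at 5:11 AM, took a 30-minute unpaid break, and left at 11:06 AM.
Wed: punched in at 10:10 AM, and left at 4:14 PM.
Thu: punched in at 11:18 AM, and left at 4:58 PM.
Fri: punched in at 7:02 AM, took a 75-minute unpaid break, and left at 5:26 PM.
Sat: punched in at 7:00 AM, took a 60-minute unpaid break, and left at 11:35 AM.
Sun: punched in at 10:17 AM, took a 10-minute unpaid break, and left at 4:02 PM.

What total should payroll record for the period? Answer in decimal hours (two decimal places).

Mon: 9:46 AM–5:34 PM = 7 h 48 min; less 60 min break → 6 h 48 min
Tue: 5:11 AM–11:06 AM = 5 h 55 min; less 30 min break → 5 h 25 min
Wed: 10:10 AM–4:14 PM = 6 h 4 min
Thu: 11:18 AM–4:58 PM = 5 h 40 min
Fri: 7:02 AM–5:26 PM = 10 h 24 min; less 75 min break → 9 h 9 min
Sat: 7:00 AM–11:35 AM = 4 h 35 min; less 60 min break → 3 h 35 min
Sun: 10:17 AM–4:02 PM = 5 h 45 min; less 10 min break → 5 h 35 min
Total: 6 h 48 min + 5 h 25 min + 6 h 4 min + 5 h 40 min + 9 h 9 min + 3 h 35 min + 5 h 35 min = 42 h 16 min.

42.27 hours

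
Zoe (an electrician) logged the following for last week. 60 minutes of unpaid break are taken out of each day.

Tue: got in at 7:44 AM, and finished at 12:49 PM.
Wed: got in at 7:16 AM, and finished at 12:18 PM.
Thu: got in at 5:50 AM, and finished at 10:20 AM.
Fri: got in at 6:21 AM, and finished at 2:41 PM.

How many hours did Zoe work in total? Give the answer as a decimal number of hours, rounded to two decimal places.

Tue: 7:44 AM–12:49 PM = 5 h 5 min; less 60 min break → 4 h 5 min
Wed: 7:16 AM–12:18 PM = 5 h 2 min; less 60 min break → 4 h 2 min
Thu: 5:50 AM–10:20 AM = 4 h 30 min; less 60 min break → 3 h 30 min
Fri: 6:21 AM–2:41 PM = 8 h 20 min; less 60 min break → 7 h 20 min
Total: 4 h 5 min + 4 h 2 min + 3 h 30 min + 7 h 20 min = 18 h 57 min.

18.95 hours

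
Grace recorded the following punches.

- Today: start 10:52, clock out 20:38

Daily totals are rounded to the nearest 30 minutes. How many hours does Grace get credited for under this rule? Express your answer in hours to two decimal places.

10.00 hours

Today: 10:52–20:38 = 9 h 46 min → rounds to 10 h 0 min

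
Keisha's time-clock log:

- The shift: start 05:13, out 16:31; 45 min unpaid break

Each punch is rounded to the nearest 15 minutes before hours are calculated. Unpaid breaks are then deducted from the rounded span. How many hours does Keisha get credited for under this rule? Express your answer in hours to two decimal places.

The shift: in 05:13→05:15, out 16:31→16:30; 11 h 15 min − 45 min = 10 h 30 min

10.50 hours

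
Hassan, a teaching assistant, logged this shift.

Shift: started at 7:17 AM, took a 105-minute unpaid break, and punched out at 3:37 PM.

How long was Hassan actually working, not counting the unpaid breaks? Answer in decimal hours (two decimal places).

Shift: 7:17 AM–3:37 PM = 8 h 20 min; less 105 min break → 6 h 35 min

6.58 hours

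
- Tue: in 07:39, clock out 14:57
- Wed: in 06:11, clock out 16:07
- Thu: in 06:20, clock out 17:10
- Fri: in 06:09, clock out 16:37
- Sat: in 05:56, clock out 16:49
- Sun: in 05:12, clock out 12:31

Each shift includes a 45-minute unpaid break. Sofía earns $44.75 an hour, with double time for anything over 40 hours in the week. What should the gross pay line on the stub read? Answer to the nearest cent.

Tue: 07:39–14:57 = 7 h 18 min; less 45 min break → 6 h 33 min
Wed: 06:11–16:07 = 9 h 56 min; less 45 min break → 9 h 11 min
Thu: 06:20–17:10 = 10 h 50 min; less 45 min break → 10 h 5 min
Fri: 06:09–16:37 = 10 h 28 min; less 45 min break → 9 h 43 min
Sat: 05:56–16:49 = 10 h 53 min; less 45 min break → 10 h 8 min
Sun: 05:12–12:31 = 7 h 19 min; less 45 min break → 6 h 34 min
Total worked: 52 h 14 min = 3134 min.
Regular 40 h 0 min = 2400 min at $44.75/h; overtime 12 h 14 min = 734 min at $89.50/h.
Pay = (2400 × $44.75 + 734 × $89.50) ÷ 60 = $2884.88.

$2884.88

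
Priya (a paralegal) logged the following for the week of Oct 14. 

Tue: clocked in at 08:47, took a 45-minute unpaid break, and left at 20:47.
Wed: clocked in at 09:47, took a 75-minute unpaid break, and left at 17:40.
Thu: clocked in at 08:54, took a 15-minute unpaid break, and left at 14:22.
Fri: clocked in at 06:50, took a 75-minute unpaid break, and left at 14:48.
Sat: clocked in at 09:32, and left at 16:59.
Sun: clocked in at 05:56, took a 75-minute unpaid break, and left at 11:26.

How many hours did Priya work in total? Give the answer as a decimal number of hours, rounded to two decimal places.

Tue: 08:47–20:47 = 12 h 0 min; less 45 min break → 11 h 15 min
Wed: 09:47–17:40 = 7 h 53 min; less 75 min break → 6 h 38 min
Thu: 08:54–14:22 = 5 h 28 min; less 15 min break → 5 h 13 min
Fri: 06:50–14:48 = 7 h 58 min; less 75 min break → 6 h 43 min
Sat: 09:32–16:59 = 7 h 27 min
Sun: 05:56–11:26 = 5 h 30 min; less 75 min break → 4 h 15 min
Total: 11 h 15 min + 6 h 38 min + 5 h 13 min + 6 h 43 min + 7 h 27 min + 4 h 15 min = 41 h 31 min.

41.52 hours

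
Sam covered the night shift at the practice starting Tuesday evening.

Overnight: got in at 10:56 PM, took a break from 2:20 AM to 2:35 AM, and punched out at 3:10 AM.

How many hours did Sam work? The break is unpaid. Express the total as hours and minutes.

3 h 59 min

Overnight: 10:56 PM → midnight = 1 h 4 min; midnight → 3:10 AM = 3 h 10 min; span 4 h 14 min; less 15 min break → 3 h 59 min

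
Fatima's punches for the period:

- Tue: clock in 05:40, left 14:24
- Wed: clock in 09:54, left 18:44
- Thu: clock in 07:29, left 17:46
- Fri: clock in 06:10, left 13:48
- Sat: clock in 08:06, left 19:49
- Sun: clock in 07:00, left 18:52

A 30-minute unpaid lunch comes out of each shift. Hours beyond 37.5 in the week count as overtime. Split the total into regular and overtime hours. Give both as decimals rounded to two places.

Tue: 05:40–14:24 = 8 h 44 min; less 30 min break → 8 h 14 min
Wed: 09:54–18:44 = 8 h 50 min; less 30 min break → 8 h 20 min
Thu: 07:29–17:46 = 10 h 17 min; less 30 min break → 9 h 47 min
Fri: 06:10–13:48 = 7 h 38 min; less 30 min break → 7 h 8 min
Sat: 08:06–19:49 = 11 h 43 min; less 30 min break → 11 h 13 min
Sun: 07:00–18:52 = 11 h 52 min; less 30 min break → 11 h 22 min
Total worked: 56 h 4 min = 56.07 h.
Threshold 37.5 h → overtime 18 h 34 min, regular 37 h 30 min.

Regular 37.50 hours, overtime 18.57 hours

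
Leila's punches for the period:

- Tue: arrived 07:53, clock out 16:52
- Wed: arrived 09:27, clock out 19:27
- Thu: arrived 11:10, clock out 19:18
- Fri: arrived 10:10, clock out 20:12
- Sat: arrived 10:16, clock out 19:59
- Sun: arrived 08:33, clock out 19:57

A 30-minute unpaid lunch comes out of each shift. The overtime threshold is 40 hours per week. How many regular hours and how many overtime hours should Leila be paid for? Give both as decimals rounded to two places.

Tue: 07:53–16:52 = 8 h 59 min; less 30 min break → 8 h 29 min
Wed: 09:27–19:27 = 10 h 0 min; less 30 min break → 9 h 30 min
Thu: 11:10–19:18 = 8 h 8 min; less 30 min break → 7 h 38 min
Fri: 10:10–20:12 = 10 h 2 min; less 30 min break → 9 h 32 min
Sat: 10:16–19:59 = 9 h 43 min; less 30 min break → 9 h 13 min
Sun: 08:33–19:57 = 11 h 24 min; less 30 min break → 10 h 54 min
Total worked: 55 h 16 min = 55.27 h.
Threshold 40 h → overtime 15 h 16 min, regular 40 h 0 min.

Regular 40.00 hours, overtime 15.27 hours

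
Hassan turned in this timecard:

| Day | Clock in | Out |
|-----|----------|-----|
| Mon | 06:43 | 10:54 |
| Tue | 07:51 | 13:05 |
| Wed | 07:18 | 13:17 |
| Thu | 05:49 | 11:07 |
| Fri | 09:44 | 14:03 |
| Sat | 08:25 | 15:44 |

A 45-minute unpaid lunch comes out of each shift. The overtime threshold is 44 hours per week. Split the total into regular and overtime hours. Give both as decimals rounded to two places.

Mon: 06:43–10:54 = 4 h 11 min; less 45 min break → 3 h 26 min
Tue: 07:51–13:05 = 5 h 14 min; less 45 min break → 4 h 29 min
Wed: 07:18–13:17 = 5 h 59 min; less 45 min break → 5 h 14 min
Thu: 05:49–11:07 = 5 h 18 min; less 45 min break → 4 h 33 min
Fri: 09:44–14:03 = 4 h 19 min; less 45 min break → 3 h 34 min
Sat: 08:25–15:44 = 7 h 19 min; less 45 min break → 6 h 34 min
Total worked: 27 h 50 min = 27.83 h.
Threshold 44 h → overtime 0 h 0 min, regular 27 h 50 min.

Regular 27.83 hours, overtime 0.00 hours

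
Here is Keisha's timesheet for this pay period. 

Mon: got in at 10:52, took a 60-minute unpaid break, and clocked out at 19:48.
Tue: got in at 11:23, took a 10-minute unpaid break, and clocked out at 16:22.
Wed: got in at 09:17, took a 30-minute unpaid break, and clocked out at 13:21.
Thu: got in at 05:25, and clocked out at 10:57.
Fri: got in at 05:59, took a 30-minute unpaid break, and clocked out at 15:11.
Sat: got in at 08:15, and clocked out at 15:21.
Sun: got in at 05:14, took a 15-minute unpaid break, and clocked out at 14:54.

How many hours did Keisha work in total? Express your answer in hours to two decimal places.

47.07 hours

Mon: 10:52–19:48 = 8 h 56 min; less 60 min break → 7 h 56 min
Tue: 11:23–16:22 = 4 h 59 min; less 10 min break → 4 h 49 min
Wed: 09:17–13:21 = 4 h 4 min; less 30 min break → 3 h 34 min
Thu: 05:25–10:57 = 5 h 32 min
Fri: 05:59–15:11 = 9 h 12 min; less 30 min break → 8 h 42 min
Sat: 08:15–15:21 = 7 h 6 min
Sun: 05:14–14:54 = 9 h 40 min; less 15 min break → 9 h 25 min
Total: 7 h 56 min + 4 h 49 min + 3 h 34 min + 5 h 32 min + 8 h 42 min + 7 h 6 min + 9 h 25 min = 47 h 4 min.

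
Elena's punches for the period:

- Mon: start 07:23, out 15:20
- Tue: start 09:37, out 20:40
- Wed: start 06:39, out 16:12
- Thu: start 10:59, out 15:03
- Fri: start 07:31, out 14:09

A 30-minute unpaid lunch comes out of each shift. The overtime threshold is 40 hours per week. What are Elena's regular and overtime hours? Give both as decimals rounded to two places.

Mon: 07:23–15:20 = 7 h 57 min; less 30 min break → 7 h 27 min
Tue: 09:37–20:40 = 11 h 3 min; less 30 min break → 10 h 33 min
Wed: 06:39–16:12 = 9 h 33 min; less 30 min break → 9 h 3 min
Thu: 10:59–15:03 = 4 h 4 min; less 30 min break → 3 h 34 min
Fri: 07:31–14:09 = 6 h 38 min; less 30 min break → 6 h 8 min
Total worked: 36 h 45 min = 36.75 h.
Threshold 40 h → overtime 0 h 0 min, regular 36 h 45 min.

Regular 36.75 hours, overtime 0.00 hours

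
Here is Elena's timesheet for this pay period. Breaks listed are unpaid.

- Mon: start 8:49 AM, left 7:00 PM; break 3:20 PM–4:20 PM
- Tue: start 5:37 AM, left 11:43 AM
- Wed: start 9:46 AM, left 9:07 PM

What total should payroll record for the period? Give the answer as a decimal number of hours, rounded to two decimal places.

26.63 hours

Mon: 8:49 AM–7:00 PM = 10 h 11 min; less 60 min break → 9 h 11 min
Tue: 5:37 AM–11:43 AM = 6 h 6 min
Wed: 9:46 AM–9:07 PM = 11 h 21 min
Total: 9 h 11 min + 6 h 6 min + 11 h 21 min = 26 h 38 min.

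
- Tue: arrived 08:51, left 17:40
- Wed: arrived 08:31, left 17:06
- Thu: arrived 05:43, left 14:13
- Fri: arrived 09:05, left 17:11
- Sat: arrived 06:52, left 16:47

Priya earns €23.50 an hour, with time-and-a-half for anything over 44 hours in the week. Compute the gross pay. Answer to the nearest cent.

Tue: 08:51–17:40 = 8 h 49 min
Wed: 08:31–17:06 = 8 h 35 min
Thu: 05:43–14:13 = 8 h 30 min
Fri: 09:05–17:11 = 8 h 6 min
Sat: 06:52–16:47 = 9 h 55 min
Total worked: 43 h 55 min = 2635 min.
Regular 43 h 55 min = 2635 min at €23.50/h; overtime 0 h 0 min = 0 min at €35.25/h.
Pay = (2635 × €23.50 + 0 × €35.25) ÷ 60 = €1032.04.

€1032.04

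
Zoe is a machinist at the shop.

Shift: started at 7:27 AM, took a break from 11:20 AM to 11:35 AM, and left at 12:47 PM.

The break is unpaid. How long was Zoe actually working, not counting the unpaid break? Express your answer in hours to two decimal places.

Shift: 7:27 AM–12:47 PM = 5 h 20 min; less 15 min break → 5 h 5 min

5.08 hours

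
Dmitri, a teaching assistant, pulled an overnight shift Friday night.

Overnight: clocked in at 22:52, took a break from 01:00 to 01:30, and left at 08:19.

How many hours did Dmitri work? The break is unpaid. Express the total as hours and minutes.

8 h 57 min

Overnight: 22:52 → midnight = 1 h 8 min; midnight → 08:19 = 8 h 19 min; span 9 h 27 min; less 30 min break → 8 h 57 min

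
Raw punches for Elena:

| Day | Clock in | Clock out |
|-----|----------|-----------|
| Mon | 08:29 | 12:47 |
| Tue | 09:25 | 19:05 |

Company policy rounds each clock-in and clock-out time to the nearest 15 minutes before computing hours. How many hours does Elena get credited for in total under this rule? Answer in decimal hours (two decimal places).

13.75 hours

Mon: in 08:29→08:30, out 12:47→12:45; 4 h 15 min
Tue: in 09:25→09:30, out 19:05→19:00; 9 h 30 min
Total credited: 13 h 45 min.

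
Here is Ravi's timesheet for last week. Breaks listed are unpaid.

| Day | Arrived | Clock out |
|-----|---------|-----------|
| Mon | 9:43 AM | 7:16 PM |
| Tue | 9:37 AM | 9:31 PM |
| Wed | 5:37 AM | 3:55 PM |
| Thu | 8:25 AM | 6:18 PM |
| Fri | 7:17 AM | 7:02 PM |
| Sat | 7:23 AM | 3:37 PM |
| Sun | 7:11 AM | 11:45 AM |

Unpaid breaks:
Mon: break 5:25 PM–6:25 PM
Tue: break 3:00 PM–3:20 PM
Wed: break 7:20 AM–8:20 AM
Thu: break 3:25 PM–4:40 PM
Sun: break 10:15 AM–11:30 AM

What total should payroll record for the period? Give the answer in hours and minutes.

61 h 21 min

Mon: 9:43 AM–7:16 PM = 9 h 33 min; less 60 min break → 8 h 33 min
Tue: 9:37 AM–9:31 PM = 11 h 54 min; less 20 min break → 11 h 34 min
Wed: 5:37 AM–3:55 PM = 10 h 18 min; less 60 min break → 9 h 18 min
Thu: 8:25 AM–6:18 PM = 9 h 53 min; less 75 min break → 8 h 38 min
Fri: 7:17 AM–7:02 PM = 11 h 45 min
Sat: 7:23 AM–3:37 PM = 8 h 14 min
Sun: 7:11 AM–11:45 AM = 4 h 34 min; less 75 min break → 3 h 19 min
Total: 8 h 33 min + 11 h 34 min + 9 h 18 min + 8 h 38 min + 11 h 45 min + 8 h 14 min + 3 h 19 min = 61 h 21 min.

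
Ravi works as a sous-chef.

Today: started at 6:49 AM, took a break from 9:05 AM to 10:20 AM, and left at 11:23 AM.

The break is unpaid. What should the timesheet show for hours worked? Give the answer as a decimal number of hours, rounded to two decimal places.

3.32 hours

Today: 6:49 AM–11:23 AM = 4 h 34 min; less 75 min break → 3 h 19 min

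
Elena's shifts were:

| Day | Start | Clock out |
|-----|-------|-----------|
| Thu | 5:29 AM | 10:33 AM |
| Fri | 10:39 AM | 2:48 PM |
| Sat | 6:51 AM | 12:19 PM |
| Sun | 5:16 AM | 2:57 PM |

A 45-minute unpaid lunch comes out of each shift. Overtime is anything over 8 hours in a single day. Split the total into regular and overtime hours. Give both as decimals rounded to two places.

Regular 20.43 hours, overtime 0.93 hours

Thu: 5:29 AM–10:33 AM = 5 h 4 min; less 45 min break → 4 h 19 min
Fri: 10:39 AM–2:48 PM = 4 h 9 min; less 45 min break → 3 h 24 min
Sat: 6:51 AM–12:19 PM = 5 h 28 min; less 45 min break → 4 h 43 min
Sun: 5:16 AM–2:57 PM = 9 h 41 min; less 45 min break → 8 h 56 min
Thu reg 4 h 19 min / OT 0 h 0 min; Fri reg 3 h 24 min / OT 0 h 0 min; Sat reg 4 h 43 min / OT 0 h 0 min; Sun reg 8 h 0 min / OT 0 h 56 min.
Totals: regular 20 h 26 min, overtime 0 h 56 min.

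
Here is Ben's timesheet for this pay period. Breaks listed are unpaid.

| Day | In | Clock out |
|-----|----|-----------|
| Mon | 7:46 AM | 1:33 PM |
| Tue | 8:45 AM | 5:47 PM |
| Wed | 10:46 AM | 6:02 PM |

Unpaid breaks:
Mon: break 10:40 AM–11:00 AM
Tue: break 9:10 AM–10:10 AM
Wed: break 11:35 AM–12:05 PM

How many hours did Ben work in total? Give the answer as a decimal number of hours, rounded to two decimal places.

Mon: 7:46 AM–1:33 PM = 5 h 47 min; less 20 min break → 5 h 27 min
Tue: 8:45 AM–5:47 PM = 9 h 2 min; less 60 min break → 8 h 2 min
Wed: 10:46 AM–6:02 PM = 7 h 16 min; less 30 min break → 6 h 46 min
Total: 5 h 27 min + 8 h 2 min + 6 h 46 min = 20 h 15 min.

20.25 hours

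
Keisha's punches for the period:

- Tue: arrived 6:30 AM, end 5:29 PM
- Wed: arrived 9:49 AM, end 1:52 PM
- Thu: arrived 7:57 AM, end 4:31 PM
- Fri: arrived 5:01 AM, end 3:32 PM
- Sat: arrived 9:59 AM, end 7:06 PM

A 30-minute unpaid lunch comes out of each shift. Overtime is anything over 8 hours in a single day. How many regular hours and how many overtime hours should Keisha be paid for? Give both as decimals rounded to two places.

Regular 35.55 hours, overtime 5.18 hours

Tue: 6:30 AM–5:29 PM = 10 h 59 min; less 30 min break → 10 h 29 min
Wed: 9:49 AM–1:52 PM = 4 h 3 min; less 30 min break → 3 h 33 min
Thu: 7:57 AM–4:31 PM = 8 h 34 min; less 30 min break → 8 h 4 min
Fri: 5:01 AM–3:32 PM = 10 h 31 min; less 30 min break → 10 h 1 min
Sat: 9:59 AM–7:06 PM = 9 h 7 min; less 30 min break → 8 h 37 min
Tue reg 8 h 0 min / OT 2 h 29 min; Wed reg 3 h 33 min / OT 0 h 0 min; Thu reg 8 h 0 min / OT 0 h 4 min; Fri reg 8 h 0 min / OT 2 h 1 min; Sat reg 8 h 0 min / OT 0 h 37 min.
Totals: regular 35 h 33 min, overtime 5 h 11 min.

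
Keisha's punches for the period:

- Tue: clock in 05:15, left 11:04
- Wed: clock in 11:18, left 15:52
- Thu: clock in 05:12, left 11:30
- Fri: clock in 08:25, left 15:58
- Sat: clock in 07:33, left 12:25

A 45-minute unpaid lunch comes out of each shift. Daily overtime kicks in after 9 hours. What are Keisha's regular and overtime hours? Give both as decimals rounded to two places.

Tue: 05:15–11:04 = 5 h 49 min; less 45 min break → 5 h 4 min
Wed: 11:18–15:52 = 4 h 34 min; less 45 min break → 3 h 49 min
Thu: 05:12–11:30 = 6 h 18 min; less 45 min break → 5 h 33 min
Fri: 08:25–15:58 = 7 h 33 min; less 45 min break → 6 h 48 min
Sat: 07:33–12:25 = 4 h 52 min; less 45 min break → 4 h 7 min
Tue reg 5 h 4 min / OT 0 h 0 min; Wed reg 3 h 49 min / OT 0 h 0 min; Thu reg 5 h 33 min / OT 0 h 0 min; Fri reg 6 h 48 min / OT 0 h 0 min; Sat reg 4 h 7 min / OT 0 h 0 min.
Totals: regular 25 h 21 min, overtime 0 h 0 min.

Regular 25.35 hours, overtime 0.00 hours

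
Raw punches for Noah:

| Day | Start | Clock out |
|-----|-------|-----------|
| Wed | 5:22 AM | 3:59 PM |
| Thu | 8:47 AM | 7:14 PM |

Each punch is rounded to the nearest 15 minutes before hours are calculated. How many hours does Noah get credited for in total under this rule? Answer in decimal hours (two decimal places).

21.25 hours

Wed: in 5:22 AM→5:15 AM, out 3:59 PM→4:00 PM; 10 h 45 min
Thu: in 8:47 AM→8:45 AM, out 7:14 PM→7:15 PM; 10 h 30 min
Total credited: 21 h 15 min.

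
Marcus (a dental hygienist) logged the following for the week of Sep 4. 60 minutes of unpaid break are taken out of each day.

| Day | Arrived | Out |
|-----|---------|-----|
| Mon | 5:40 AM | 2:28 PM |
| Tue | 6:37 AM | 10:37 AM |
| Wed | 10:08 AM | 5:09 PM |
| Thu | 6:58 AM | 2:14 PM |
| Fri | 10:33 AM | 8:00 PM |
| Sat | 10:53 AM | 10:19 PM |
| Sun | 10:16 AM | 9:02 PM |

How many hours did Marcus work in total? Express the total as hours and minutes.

Mon: 5:40 AM–2:28 PM = 8 h 48 min; less 60 min break → 7 h 48 min
Tue: 6:37 AM–10:37 AM = 4 h 0 min; less 60 min break → 3 h 0 min
Wed: 10:08 AM–5:09 PM = 7 h 1 min; less 60 min break → 6 h 1 min
Thu: 6:58 AM–2:14 PM = 7 h 16 min; less 60 min break → 6 h 16 min
Fri: 10:33 AM–8:00 PM = 9 h 27 min; less 60 min break → 8 h 27 min
Sat: 10:53 AM–10:19 PM = 11 h 26 min; less 60 min break → 10 h 26 min
Sun: 10:16 AM–9:02 PM = 10 h 46 min; less 60 min break → 9 h 46 min
Total: 7 h 48 min + 3 h 0 min + 6 h 1 min + 6 h 16 min + 8 h 27 min + 10 h 26 min + 9 h 46 min = 51 h 44 min.

51 h 44 min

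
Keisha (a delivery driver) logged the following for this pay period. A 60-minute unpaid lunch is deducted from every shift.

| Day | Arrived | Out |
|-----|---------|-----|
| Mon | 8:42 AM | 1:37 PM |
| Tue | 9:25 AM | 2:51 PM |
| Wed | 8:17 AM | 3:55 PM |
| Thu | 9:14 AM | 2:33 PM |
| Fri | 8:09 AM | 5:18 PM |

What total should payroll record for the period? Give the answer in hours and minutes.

Mon: 8:42 AM–1:37 PM = 4 h 55 min; less 60 min break → 3 h 55 min
Tue: 9:25 AM–2:51 PM = 5 h 26 min; less 60 min break → 4 h 26 min
Wed: 8:17 AM–3:55 PM = 7 h 38 min; less 60 min break → 6 h 38 min
Thu: 9:14 AM–2:33 PM = 5 h 19 min; less 60 min break → 4 h 19 min
Fri: 8:09 AM–5:18 PM = 9 h 9 min; less 60 min break → 8 h 9 min
Total: 3 h 55 min + 4 h 26 min + 6 h 38 min + 4 h 19 min + 8 h 9 min = 27 h 27 min.

27 h 27 min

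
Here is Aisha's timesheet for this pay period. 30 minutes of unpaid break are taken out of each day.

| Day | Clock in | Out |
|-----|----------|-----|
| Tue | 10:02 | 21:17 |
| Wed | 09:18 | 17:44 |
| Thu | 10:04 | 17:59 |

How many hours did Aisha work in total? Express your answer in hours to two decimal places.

26.10 hours

Tue: 10:02–21:17 = 11 h 15 min; less 30 min break → 10 h 45 min
Wed: 09:18–17:44 = 8 h 26 min; less 30 min break → 7 h 56 min
Thu: 10:04–17:59 = 7 h 55 min; less 30 min break → 7 h 25 min
Total: 10 h 45 min + 7 h 56 min + 7 h 25 min = 26 h 6 min.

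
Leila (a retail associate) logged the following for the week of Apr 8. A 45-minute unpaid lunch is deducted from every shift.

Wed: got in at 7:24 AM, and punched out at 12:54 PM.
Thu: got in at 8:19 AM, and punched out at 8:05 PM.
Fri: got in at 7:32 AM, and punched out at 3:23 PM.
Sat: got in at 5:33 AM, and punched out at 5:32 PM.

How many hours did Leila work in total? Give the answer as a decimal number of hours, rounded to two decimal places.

34.10 hours

Wed: 7:24 AM–12:54 PM = 5 h 30 min; less 45 min break → 4 h 45 min
Thu: 8:19 AM–8:05 PM = 11 h 46 min; less 45 min break → 11 h 1 min
Fri: 7:32 AM–3:23 PM = 7 h 51 min; less 45 min break → 7 h 6 min
Sat: 5:33 AM–5:32 PM = 11 h 59 min; less 45 min break → 11 h 14 min
Total: 4 h 45 min + 11 h 1 min + 7 h 6 min + 11 h 14 min = 34 h 6 min.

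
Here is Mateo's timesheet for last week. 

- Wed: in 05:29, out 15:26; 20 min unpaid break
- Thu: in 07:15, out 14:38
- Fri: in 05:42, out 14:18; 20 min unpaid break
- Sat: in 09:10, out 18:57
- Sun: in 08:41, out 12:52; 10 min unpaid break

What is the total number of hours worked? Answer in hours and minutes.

39 h 4 min

Wed: 05:29–15:26 = 9 h 57 min; less 20 min break → 9 h 37 min
Thu: 07:15–14:38 = 7 h 23 min
Fri: 05:42–14:18 = 8 h 36 min; less 20 min break → 8 h 16 min
Sat: 09:10–18:57 = 9 h 47 min
Sun: 08:41–12:52 = 4 h 11 min; less 10 min break → 4 h 1 min
Total: 9 h 37 min + 7 h 23 min + 8 h 16 min + 9 h 47 min + 4 h 1 min = 39 h 4 min.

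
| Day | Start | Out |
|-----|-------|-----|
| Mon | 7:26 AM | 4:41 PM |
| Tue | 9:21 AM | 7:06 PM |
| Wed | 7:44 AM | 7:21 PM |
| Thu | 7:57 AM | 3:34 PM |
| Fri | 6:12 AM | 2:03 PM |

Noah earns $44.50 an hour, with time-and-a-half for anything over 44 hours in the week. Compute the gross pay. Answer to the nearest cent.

$2097.06

Mon: 7:26 AM–4:41 PM = 9 h 15 min
Tue: 9:21 AM–7:06 PM = 9 h 45 min
Wed: 7:44 AM–7:21 PM = 11 h 37 min
Thu: 7:57 AM–3:34 PM = 7 h 37 min
Fri: 6:12 AM–2:03 PM = 7 h 51 min
Total worked: 46 h 5 min = 2765 min.
Regular 44 h 0 min = 2640 min at $44.50/h; overtime 2 h 5 min = 125 min at $66.75/h.
Pay = (2640 × $44.50 + 125 × $66.75) ÷ 60 = $2097.06.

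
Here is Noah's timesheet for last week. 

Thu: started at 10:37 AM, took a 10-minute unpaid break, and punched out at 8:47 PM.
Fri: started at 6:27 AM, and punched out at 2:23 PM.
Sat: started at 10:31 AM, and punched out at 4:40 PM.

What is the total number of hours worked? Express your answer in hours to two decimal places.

24.08 hours

Thu: 10:37 AM–8:47 PM = 10 h 10 min; less 10 min break → 10 h 0 min
Fri: 6:27 AM–2:23 PM = 7 h 56 min
Sat: 10:31 AM–4:40 PM = 6 h 9 min
Total: 10 h 0 min + 7 h 56 min + 6 h 9 min = 24 h 5 min.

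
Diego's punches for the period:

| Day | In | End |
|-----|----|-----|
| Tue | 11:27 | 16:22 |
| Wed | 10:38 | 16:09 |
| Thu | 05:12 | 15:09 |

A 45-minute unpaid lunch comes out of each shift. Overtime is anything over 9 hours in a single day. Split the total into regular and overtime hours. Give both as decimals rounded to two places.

Tue: 11:27–16:22 = 4 h 55 min; less 45 min break → 4 h 10 min
Wed: 10:38–16:09 = 5 h 31 min; less 45 min break → 4 h 46 min
Thu: 05:12–15:09 = 9 h 57 min; less 45 min break → 9 h 12 min
Tue reg 4 h 10 min / OT 0 h 0 min; Wed reg 4 h 46 min / OT 0 h 0 min; Thu reg 9 h 0 min / OT 0 h 12 min.
Totals: regular 17 h 56 min, overtime 0 h 12 min.

Regular 17.93 hours, overtime 0.20 hours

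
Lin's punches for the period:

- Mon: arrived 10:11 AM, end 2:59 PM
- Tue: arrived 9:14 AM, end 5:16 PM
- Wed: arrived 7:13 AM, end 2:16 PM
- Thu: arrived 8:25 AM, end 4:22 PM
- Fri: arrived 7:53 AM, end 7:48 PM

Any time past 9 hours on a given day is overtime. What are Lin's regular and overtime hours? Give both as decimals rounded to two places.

Regular 36.83 hours, overtime 2.92 hours

Mon: 10:11 AM–2:59 PM = 4 h 48 min
Tue: 9:14 AM–5:16 PM = 8 h 2 min
Wed: 7:13 AM–2:16 PM = 7 h 3 min
Thu: 8:25 AM–4:22 PM = 7 h 57 min
Fri: 7:53 AM–7:48 PM = 11 h 55 min
Mon reg 4 h 48 min / OT 0 h 0 min; Tue reg 8 h 2 min / OT 0 h 0 min; Wed reg 7 h 3 min / OT 0 h 0 min; Thu reg 7 h 57 min / OT 0 h 0 min; Fri reg 9 h 0 min / OT 2 h 55 min.
Totals: regular 36 h 50 min, overtime 2 h 55 min.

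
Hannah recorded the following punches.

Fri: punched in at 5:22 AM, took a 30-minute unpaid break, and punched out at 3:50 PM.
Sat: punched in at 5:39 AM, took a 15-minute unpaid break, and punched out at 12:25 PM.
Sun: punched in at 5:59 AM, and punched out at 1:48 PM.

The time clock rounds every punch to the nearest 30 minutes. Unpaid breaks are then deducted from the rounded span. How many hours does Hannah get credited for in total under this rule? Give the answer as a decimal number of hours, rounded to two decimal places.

24.75 hours

Fri: in 5:22 AM→5:30 AM, out 3:50 PM→4:00 PM; 10 h 30 min − 30 min = 10 h 0 min
Sat: in 5:39 AM→5:30 AM, out 12:25 PM→12:30 PM; 7 h 0 min − 15 min = 6 h 45 min
Sun: in 5:59 AM→6:00 AM, out 1:48 PM→2:00 PM; 8 h 0 min
Total credited: 24 h 45 min.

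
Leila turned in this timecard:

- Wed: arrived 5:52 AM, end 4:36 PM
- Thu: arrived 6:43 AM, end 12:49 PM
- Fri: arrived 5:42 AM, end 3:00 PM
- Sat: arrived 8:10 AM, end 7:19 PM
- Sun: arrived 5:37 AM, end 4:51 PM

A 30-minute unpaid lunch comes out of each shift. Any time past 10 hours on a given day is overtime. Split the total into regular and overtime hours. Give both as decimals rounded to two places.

Wed: 5:52 AM–4:36 PM = 10 h 44 min; less 30 min break → 10 h 14 min
Thu: 6:43 AM–12:49 PM = 6 h 6 min; less 30 min break → 5 h 36 min
Fri: 5:42 AM–3:00 PM = 9 h 18 min; less 30 min break → 8 h 48 min
Sat: 8:10 AM–7:19 PM = 11 h 9 min; less 30 min break → 10 h 39 min
Sun: 5:37 AM–4:51 PM = 11 h 14 min; less 30 min break → 10 h 44 min
Wed reg 10 h 0 min / OT 0 h 14 min; Thu reg 5 h 36 min / OT 0 h 0 min; Fri reg 8 h 48 min / OT 0 h 0 min; Sat reg 10 h 0 min / OT 0 h 39 min; Sun reg 10 h 0 min / OT 0 h 44 min.
Totals: regular 44 h 24 min, overtime 1 h 37 min.

Regular 44.40 hours, overtime 1.62 hours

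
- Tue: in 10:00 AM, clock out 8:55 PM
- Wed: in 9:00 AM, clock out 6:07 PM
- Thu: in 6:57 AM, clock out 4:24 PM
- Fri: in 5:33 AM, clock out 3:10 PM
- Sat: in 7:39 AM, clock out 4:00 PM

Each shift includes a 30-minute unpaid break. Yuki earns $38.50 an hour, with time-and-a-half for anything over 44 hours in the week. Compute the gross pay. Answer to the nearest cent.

Tue: 10:00 AM–8:55 PM = 10 h 55 min; less 30 min break → 10 h 25 min
Wed: 9:00 AM–6:07 PM = 9 h 7 min; less 30 min break → 8 h 37 min
Thu: 6:57 AM–4:24 PM = 9 h 27 min; less 30 min break → 8 h 57 min
Fri: 5:33 AM–3:10 PM = 9 h 37 min; less 30 min break → 9 h 7 min
Sat: 7:39 AM–4:00 PM = 8 h 21 min; less 30 min break → 7 h 51 min
Total worked: 44 h 57 min = 2697 min.
Regular 44 h 0 min = 2640 min at $38.50/h; overtime 0 h 57 min = 57 min at $57.75/h.
Pay = (2640 × $38.50 + 57 × $57.75) ÷ 60 = $1748.86.

$1748.86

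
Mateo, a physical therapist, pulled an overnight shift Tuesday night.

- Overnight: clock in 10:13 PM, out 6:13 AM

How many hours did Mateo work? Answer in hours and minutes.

8 h 0 min

Overnight: 10:13 PM → midnight = 1 h 47 min; midnight → 6:13 AM = 6 h 13 min; span 8 h 0 min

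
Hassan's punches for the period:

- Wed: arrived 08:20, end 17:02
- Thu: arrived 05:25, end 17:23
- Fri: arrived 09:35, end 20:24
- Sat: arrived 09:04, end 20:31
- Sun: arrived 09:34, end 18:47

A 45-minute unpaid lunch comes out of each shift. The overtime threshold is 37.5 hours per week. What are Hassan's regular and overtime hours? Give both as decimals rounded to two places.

Regular 37.50 hours, overtime 10.90 hours

Wed: 08:20–17:02 = 8 h 42 min; less 45 min break → 7 h 57 min
Thu: 05:25–17:23 = 11 h 58 min; less 45 min break → 11 h 13 min
Fri: 09:35–20:24 = 10 h 49 min; less 45 min break → 10 h 4 min
Sat: 09:04–20:31 = 11 h 27 min; less 45 min break → 10 h 42 min
Sun: 09:34–18:47 = 9 h 13 min; less 45 min break → 8 h 28 min
Total worked: 48 h 24 min = 48.40 h.
Threshold 37.5 h → overtime 10 h 54 min, regular 37 h 30 min.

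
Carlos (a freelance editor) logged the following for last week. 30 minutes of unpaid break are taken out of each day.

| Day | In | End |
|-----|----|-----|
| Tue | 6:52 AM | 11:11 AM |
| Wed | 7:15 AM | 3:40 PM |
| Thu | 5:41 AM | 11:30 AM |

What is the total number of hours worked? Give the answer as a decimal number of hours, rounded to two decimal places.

17.05 hours

Tue: 6:52 AM–11:11 AM = 4 h 19 min; less 30 min break → 3 h 49 min
Wed: 7:15 AM–3:40 PM = 8 h 25 min; less 30 min break → 7 h 55 min
Thu: 5:41 AM–11:30 AM = 5 h 49 min; less 30 min break → 5 h 19 min
Total: 3 h 49 min + 7 h 55 min + 5 h 19 min = 17 h 3 min.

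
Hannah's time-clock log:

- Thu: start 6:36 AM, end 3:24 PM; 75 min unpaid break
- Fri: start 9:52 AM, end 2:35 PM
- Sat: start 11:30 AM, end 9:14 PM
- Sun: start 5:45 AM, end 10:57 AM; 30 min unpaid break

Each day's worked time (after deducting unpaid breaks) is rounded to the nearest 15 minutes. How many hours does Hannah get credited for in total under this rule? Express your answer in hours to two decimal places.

Thu: 6:36 AM–3:24 PM = 8 h 48 min − 75 min = 7 h 33 min → rounds to 7 h 30 min
Fri: 9:52 AM–2:35 PM = 4 h 43 min → rounds to 4 h 45 min
Sat: 11:30 AM–9:14 PM = 9 h 44 min → rounds to 9 h 45 min
Sun: 5:45 AM–10:57 AM = 5 h 12 min − 30 min = 4 h 42 min → rounds to 4 h 45 min
Total credited: 26 h 45 min.

26.75 hours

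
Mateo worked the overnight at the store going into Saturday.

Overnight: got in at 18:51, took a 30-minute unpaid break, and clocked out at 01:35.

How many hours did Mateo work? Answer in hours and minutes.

6 h 14 min

Overnight: 18:51 → midnight = 5 h 9 min; midnight → 01:35 = 1 h 35 min; span 6 h 44 min; less 30 min break → 6 h 14 min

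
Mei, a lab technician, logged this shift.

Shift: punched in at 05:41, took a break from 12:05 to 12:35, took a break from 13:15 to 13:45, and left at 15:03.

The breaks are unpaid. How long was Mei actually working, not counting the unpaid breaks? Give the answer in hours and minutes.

8 h 22 min

Shift: 05:41–15:03 = 9 h 22 min; less 60 min break → 8 h 22 min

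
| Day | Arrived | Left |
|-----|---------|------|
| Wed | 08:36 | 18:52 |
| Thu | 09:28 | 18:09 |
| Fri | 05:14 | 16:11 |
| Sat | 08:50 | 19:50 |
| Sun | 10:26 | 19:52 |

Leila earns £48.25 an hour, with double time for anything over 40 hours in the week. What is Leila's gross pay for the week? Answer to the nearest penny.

£2927.17

Wed: 08:36–18:52 = 10 h 16 min
Thu: 09:28–18:09 = 8 h 41 min
Fri: 05:14–16:11 = 10 h 57 min
Sat: 08:50–19:50 = 11 h 0 min
Sun: 10:26–19:52 = 9 h 26 min
Total worked: 50 h 20 min = 3020 min.
Regular 40 h 0 min = 2400 min at £48.25/h; overtime 10 h 20 min = 620 min at £96.50/h.
Pay = (2400 × £48.25 + 620 × £96.50) ÷ 60 = £2927.17.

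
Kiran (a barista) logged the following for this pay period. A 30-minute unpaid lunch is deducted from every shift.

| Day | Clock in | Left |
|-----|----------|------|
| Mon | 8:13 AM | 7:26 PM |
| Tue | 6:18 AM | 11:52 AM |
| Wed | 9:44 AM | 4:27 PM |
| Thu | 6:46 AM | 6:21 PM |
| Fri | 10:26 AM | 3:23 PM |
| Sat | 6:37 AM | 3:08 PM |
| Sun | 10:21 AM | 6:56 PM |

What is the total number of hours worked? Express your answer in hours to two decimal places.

Mon: 8:13 AM–7:26 PM = 11 h 13 min; less 30 min break → 10 h 43 min
Tue: 6:18 AM–11:52 AM = 5 h 34 min; less 30 min break → 5 h 4 min
Wed: 9:44 AM–4:27 PM = 6 h 43 min; less 30 min break → 6 h 13 min
Thu: 6:46 AM–6:21 PM = 11 h 35 min; less 30 min break → 11 h 5 min
Fri: 10:26 AM–3:23 PM = 4 h 57 min; less 30 min break → 4 h 27 min
Sat: 6:37 AM–3:08 PM = 8 h 31 min; less 30 min break → 8 h 1 min
Sun: 10:21 AM–6:56 PM = 8 h 35 min; less 30 min break → 8 h 5 min
Total: 10 h 43 min + 5 h 4 min + 6 h 13 min + 11 h 5 min + 4 h 27 min + 8 h 1 min + 8 h 5 min = 53 h 38 min.

53.63 hours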